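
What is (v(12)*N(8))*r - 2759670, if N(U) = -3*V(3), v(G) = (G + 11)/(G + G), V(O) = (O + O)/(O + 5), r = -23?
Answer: -88307853/32 ≈ -2.7596e+6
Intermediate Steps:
V(O) = 2*O/(5 + O) (V(O) = (2*O)/(5 + O) = 2*O/(5 + O))
v(G) = (11 + G)/(2*G) (v(G) = (11 + G)/((2*G)) = (11 + G)*(1/(2*G)) = (11 + G)/(2*G))
N(U) = -9/4 (N(U) = -6*3/(5 + 3) = -6*3/8 = -3*¾ = -9/4)
(v(12)*N(8))*r - 2759670 = (((½)*(11 + 12)/12)*(-9/4))*(-23) - 2759670 = (((½)*(1/12)*23)*(-9/4))*(-23) - 2759670 = ((23/24)*(-9/4))*(-23) - 2759670 = -69/32*(-23) - 2759670 = 1587/32 - 2759670 = -88307853/32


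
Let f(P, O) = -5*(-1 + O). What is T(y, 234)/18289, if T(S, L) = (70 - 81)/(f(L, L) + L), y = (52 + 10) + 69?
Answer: 11/17027059 ≈ 6.4603e-7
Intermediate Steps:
f(P, O) = 5 - 5*O
y = 131 (y = 62 + 69 = 131)
T(S, L) = -11/(5 - 4*L) (T(S, L) = (70 - 81)/((5 - 5*L) + L) = -11/(5 - 4*L))
T(y, 234)/18289 = (11/(-5 + 4*234))/18289 = (11/(-5 + 936))*(1/18289) = (11/931)*(1/18289) = 11/17027059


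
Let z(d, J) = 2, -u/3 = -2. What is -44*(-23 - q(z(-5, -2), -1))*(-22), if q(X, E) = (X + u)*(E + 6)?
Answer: -60984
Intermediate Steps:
u = 6 (u = -3*(-2) = 6)
q(X, E) = (6 + E)*(6 + X) (q(X, E) = (X + 6)*(E + 6) = (6 + X)*(6 + E) = (6 + E)*(6 + X))
-44*(-23 - q(z(-5, -2), -1))*(-22) = -44*(-23 - (36 + 6*(-1) + 6*2 - 1*2))*(-22) = -44*(-23 - (36 - 6 + 12 - 2))*(-22) = -44*(-23 - 1*40)*(-22) = -44*(-23 - 40)*(-22) = -44*(-63)*(-22) = 2772*(-22) = -60984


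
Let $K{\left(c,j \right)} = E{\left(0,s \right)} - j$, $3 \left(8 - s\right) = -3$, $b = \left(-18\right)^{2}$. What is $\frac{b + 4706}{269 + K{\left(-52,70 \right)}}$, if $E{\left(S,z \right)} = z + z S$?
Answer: $\frac{2515}{104} \approx 24.183$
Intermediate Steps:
$b = 324$
$s = 9$ ($s = 8 - -1 = 8 + 1 = 9$)
$E{\left(S,z \right)} = z + S z$
$K{\left(c,j \right)} = 9 - j$ ($K{\left(c,j \right)} = 9 \left(1 + 0\right) - j = 9 \cdot 1 - j = 9 - j$)
$\frac{b + 4706}{269 + K{\left(-52,70 \right)}} = \frac{324 + 4706}{269 + \left(9 - 70\right)} = \frac{5030}{269 + \left(9 - 70\right)} = \frac{5030}{269 - 61} = \frac{5030}{208} = 5030 \cdot \frac{1}{208} = \frac{2515}{104}$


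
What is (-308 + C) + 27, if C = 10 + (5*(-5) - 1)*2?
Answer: -323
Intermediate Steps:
C = -42 (C = 10 + (-25 - 1)*2 = 10 - 26*2 = 10 - 52 = -42)
(-308 + C) + 27 = (-308 - 42) + 27 = -350 + 27 = -323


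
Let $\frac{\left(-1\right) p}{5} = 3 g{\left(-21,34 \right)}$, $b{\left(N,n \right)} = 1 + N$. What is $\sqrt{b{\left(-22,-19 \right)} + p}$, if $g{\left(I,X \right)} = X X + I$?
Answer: $3 i \sqrt{1894} \approx 130.56 i$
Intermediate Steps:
$g{\left(I,X \right)} = I + X^{2}$ ($g{\left(I,X \right)} = X^{2} + I = I + X^{2}$)
$p = -17025$ ($p = - 5 \cdot 3 \left(-21 + 34^{2}\right) = - 5 \cdot 3 \left(-21 + 1156\right) = - 5 \cdot 3 \cdot 1135 = \left(-5\right) 3405 = -17025$)
$\sqrt{b{\left(-22,-19 \right)} + p} = \sqrt{\left(1 - 22\right) - 17025} = \sqrt{-21 - 17025} = \sqrt{-17046} = 3 i \sqrt{1894}$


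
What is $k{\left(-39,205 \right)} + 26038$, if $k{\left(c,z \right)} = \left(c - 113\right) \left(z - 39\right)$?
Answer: $806$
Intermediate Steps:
$k{\left(c,z \right)} = \left(-113 + c\right) \left(-39 + z\right)$
$k{\left(-39,205 \right)} + 26038 = \left(4407 - 23165 - -1521 - 7995\right) + 26038 = \left(4407 - 23165 + 1521 - 7995\right) + 26038 = -25232 + 26038 = 806$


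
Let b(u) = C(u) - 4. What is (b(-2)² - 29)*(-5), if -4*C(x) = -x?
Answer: 175/4 ≈ 43.750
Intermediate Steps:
C(x) = x/4 (C(x) = -(-1)*x/4 = x/4)
b(u) = -4 + u/4 (b(u) = u/4 - 4 = -4 + u/4)
(b(-2)² - 29)*(-5) = ((-4 + (¼)*(-2))² - 29)*(-5) = ((-4 - ½)² - 29)*(-5) = ((-9/2)² - 29)*(-5) = (81/4 - 29)*(-5) = -35/4*(-5) = 175/4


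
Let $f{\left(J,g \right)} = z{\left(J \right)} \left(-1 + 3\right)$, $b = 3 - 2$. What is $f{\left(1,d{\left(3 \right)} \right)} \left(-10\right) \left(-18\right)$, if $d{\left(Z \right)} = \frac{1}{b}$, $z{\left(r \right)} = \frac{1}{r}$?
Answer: $360$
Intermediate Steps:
$b = 1$ ($b = 3 - 2 = 1$)
$d{\left(Z \right)} = 1$ ($d{\left(Z \right)} = 1^{-1} = 1$)
$f{\left(J,g \right)} = \frac{2}{J}$ ($f{\left(J,g \right)} = \frac{-1 + 3}{J} = \frac{1}{J} 2 = \frac{2}{J}$)
$f{\left(1,d{\left(3 \right)} \right)} \left(-10\right) \left(-18\right) = \frac{2}{1} \left(-10\right) \left(-18\right) = 2 \cdot 1 \left(-10\right) \left(-18\right) = 2 \left(-10\right) \left(-18\right) = \left(-20\right) \left(-18\right) = 360$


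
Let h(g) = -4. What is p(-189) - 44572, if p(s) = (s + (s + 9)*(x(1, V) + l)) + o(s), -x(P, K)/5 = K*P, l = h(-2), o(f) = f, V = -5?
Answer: -48730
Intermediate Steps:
l = -4
x(P, K) = -5*K*P
p(s) = 189 + 23*s (p(s) = (s + (s + 9)*(-5*(-5)*1 - 4)) + s = (s + (9 + s)*(25 - 4)) + s = (s + (9 + s)*21) + s = (s + (189 + 21*s)) + s = (189 + 22*s) + s = 189 + 23*s)
p(-189) - 44572 = (189 + 23*(-189)) - 44572 = (189 - 4347) - 44572 = -4158 - 44572 = -48730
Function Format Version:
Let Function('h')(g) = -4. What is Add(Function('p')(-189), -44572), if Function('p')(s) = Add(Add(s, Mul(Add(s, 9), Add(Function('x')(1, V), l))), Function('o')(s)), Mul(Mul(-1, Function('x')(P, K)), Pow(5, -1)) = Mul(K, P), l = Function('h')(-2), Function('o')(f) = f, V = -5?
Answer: -48730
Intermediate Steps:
l = -4
Function('x')(P, K) = Mul(-5, K, P) (Function('x')(P, K) = Mul(-5, Mul(K, P)) = Mul(-5, K, P))
Function('p')(s) = Add(189, Mul(23, s)) (Function('p')(s) = Add(Add(s, Mul(Add(s, 9), Add(Mul(-5, -5, 1), -4))), s) = Add(Add(s, Mul(Add(9, s), Add(25, -4))), s) = Add(Add(s, Mul(Add(9, s), 21)), s) = Add(Add(s, Add(189, Mul(21, s))), s) = Add(Add(189, Mul(22, s)), s) = Add(189, Mul(23, s)))
Add(Function('p')(-189), -44572) = Add(Add(189, Mul(23, -189)), -44572) = Add(Add(189, -4347), -44572) = Add(-4158, -44572) = -48730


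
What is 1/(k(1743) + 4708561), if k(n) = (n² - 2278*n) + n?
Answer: 1/3777799 ≈ 2.6470e-7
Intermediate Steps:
k(n) = n² - 2277*n
1/(k(1743) + 4708561) = 1/(1743*(-2277 + 1743) + 4708561) = 1/(1743*(-534) + 4708561) = 1/(-930762 + 4708561) = 1/3777799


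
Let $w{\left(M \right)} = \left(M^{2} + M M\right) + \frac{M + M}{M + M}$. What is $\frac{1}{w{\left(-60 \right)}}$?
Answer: $\frac{1}{7201} \approx 0.00013887$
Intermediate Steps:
$w{\left(M \right)} = 1 + 2 M^{2}$ ($w{\left(M \right)} = \left(M^{2} + M^{2}\right) + \frac{2 M}{2 M} = 2 M^{2} + 2 M \frac{1}{2 M} = 2 M^{2} + 1 = 1 + 2 M^{2}$)
$\frac{1}{w{\left(-60 \right)}} = \frac{1}{1 + 2 \left(-60\right)^{2}} = \frac{1}{1 + 2 \cdot 3600} = \frac{1}{1 + 7200} = \frac{1}{7201}$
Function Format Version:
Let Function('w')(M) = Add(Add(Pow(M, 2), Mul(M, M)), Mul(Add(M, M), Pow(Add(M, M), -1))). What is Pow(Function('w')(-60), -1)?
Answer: Rational(1, 7201) ≈ 0.00013887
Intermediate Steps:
Function('w')(M) = Add(1, Mul(2, Pow(M, 2))) (Function('w')(M) = Add(Add(Pow(M, 2), Pow(M, 2)), Mul(Mul(2, M), Pow(Mul(2, M), -1))) = Add(Mul(2, Pow(M, 2)), Mul(Mul(2, M), Mul(Rational(1, 2), Pow(M, -1)))) = Add(Mul(2, Pow(M, 2)), 1) = Add(1, Mul(2, Pow(M, 2))))
Pow(Function('w')(-60), -1) = Pow(Add(1, Mul(2, Pow(-60, 2))), -1) = Pow(Add(1, Mul(2, 3600)), -1) = Pow(Add(1, 7200), -1) = Pow(7201, -1) = Rational(1, 7201)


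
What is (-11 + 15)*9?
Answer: 36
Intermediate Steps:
(-11 + 15)*9 = 4*9 = 36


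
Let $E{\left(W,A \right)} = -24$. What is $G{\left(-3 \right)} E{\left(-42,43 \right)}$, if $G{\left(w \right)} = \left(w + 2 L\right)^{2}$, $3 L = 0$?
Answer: $-216$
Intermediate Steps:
$L = 0$ ($L = \frac{1}{3} \cdot 0 = 0$)
$G{\left(w \right)} = w^{2}$ ($G{\left(w \right)} = \left(w + 2 \cdot 0\right)^{2} = \left(w + 0\right)^{2} = w^{2}$)
$G{\left(-3 \right)} E{\left(-42,43 \right)} = \left(-3\right)^{2} \left(-24\right) = 9 \left(-24\right) = -216$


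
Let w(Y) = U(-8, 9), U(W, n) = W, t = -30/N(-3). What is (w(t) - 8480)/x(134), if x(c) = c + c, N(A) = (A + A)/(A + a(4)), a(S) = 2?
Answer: -2122/67 ≈ -31.672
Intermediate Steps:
N(A) = 2*A/(2 + A) (N(A) = (A + A)/(A + 2) = (2*A)/(2 + A) = 2*A/(2 + A))
t = -5 (t = -30/(2*(-3)/(2 - 3)) = -30/(2*(-3)/(-1)) = -30/(2*(-3)*(-1)) = -30/6 = -30*⅙ = -5)
x(c) = 2*c
w(Y) = -8
(w(t) - 8480)/x(134) = (-8 - 8480)/((2*134)) = -8488/268 = -8488*1/268 = -2122/67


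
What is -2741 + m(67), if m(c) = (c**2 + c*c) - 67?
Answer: 6170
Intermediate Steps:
m(c) = -67 + 2*c**2 (m(c) = (c**2 + c**2) - 67 = 2*c**2 - 67 = -67 + 2*c**2)
-2741 + m(67) = -2741 + (-67 + 2*67**2) = -2741 + (-67 + 2*4489) = -2741 + (-67 + 8978) = -2741 + 8911 = 6170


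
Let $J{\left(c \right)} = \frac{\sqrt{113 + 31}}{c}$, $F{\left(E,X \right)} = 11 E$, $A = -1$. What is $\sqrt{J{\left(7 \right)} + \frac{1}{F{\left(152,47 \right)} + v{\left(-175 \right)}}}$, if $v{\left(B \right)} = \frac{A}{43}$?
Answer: $\frac{929 \sqrt{503265}}{503265} \approx 1.3095$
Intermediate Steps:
$v{\left(B \right)} = - \frac{1}{43}$
$J{\left(c \right)} = \frac{12}{c}$ ($J{\left(c \right)} = \frac{\sqrt{144}}{c} = \frac{12}{c}$)
$\sqrt{J{\left(7 \right)} + \frac{1}{F{\left(152,47 \right)} + v{\left(-175 \right)}}} = \sqrt{\frac{12}{7} + \frac{1}{11 \cdot 152 - \frac{1}{43}}} = \sqrt{12 \cdot \frac{1}{7} + \frac{1}{1672 - \frac{1}{43}}} = \sqrt{\frac{12}{7} + \frac{1}{\frac{71895}{43}}} = \sqrt{\frac{12}{7} + \frac{43}{71895}} = \sqrt{\frac{863041}{503265}} = \frac{929 \sqrt{503265}}{503265}$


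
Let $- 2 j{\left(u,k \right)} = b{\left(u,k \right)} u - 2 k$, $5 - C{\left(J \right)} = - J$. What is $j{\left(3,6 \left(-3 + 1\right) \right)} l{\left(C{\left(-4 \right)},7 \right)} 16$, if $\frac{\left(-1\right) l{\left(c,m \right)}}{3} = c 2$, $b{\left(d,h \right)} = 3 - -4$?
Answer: $2160$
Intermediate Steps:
$C{\left(J \right)} = 5 + J$ ($C{\left(J \right)} = 5 - - J = 5 + J$)
$b{\left(d,h \right)} = 7$ ($b{\left(d,h \right)} = 3 + 4 = 7$)
$l{\left(c,m \right)} = - 6 c$ ($l{\left(c,m \right)} = - 3 c 2 = - 3 \cdot 2 c = - 6 c$)
$j{\left(u,k \right)} = k - \frac{7 u}{2}$ ($j{\left(u,k \right)} = - \frac{7 u - 2 k}{2} = - \frac{- 2 k + 7 u}{2} = k - \frac{7 u}{2}$)
$j{\left(3,6 \left(-3 + 1\right) \right)} l{\left(C{\left(-4 \right)},7 \right)} 16 = \left(6 \left(-3 + 1\right) - \frac{21}{2}\right) \left(- 6 \left(5 - 4\right)\right) 16 = \left(6 \left(-2\right) - \frac{21}{2}\right) \left(\left(-6\right) 1\right) 16 = \left(-12 - \frac{21}{2}\right) \left(-6\right) 16 = \left(- \frac{45}{2}\right) \left(-6\right) 16 = 135 \cdot 16 = 2160$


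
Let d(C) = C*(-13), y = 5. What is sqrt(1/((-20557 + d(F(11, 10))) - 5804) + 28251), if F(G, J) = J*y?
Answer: 4*sqrt(1288235217835)/27011 ≈ 168.08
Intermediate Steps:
F(G, J) = 5*J (F(G, J) = J*5 = 5*J)
d(C) = -13*C
sqrt(1/((-20557 + d(F(11, 10))) - 5804) + 28251) = sqrt(1/((-20557 - 65*10) - 5804) + 28251) = sqrt(1/((-20557 - 13*50) - 5804) + 28251) = sqrt(1/((-20557 - 650) - 5804) + 28251) = sqrt(1/(-21207 - 5804) + 28251) = sqrt(1/(-27011) + 28251) = sqrt(-1/27011 + 28251) = sqrt(763087760/27011) = 4*sqrt(1288235217835)/27011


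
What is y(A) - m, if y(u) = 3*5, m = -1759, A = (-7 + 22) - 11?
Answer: 1774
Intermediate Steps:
A = 4 (A = 15 - 11 = 4)
y(u) = 15
y(A) - m = 15 - 1*(-1759) = 15 + 1759 = 1774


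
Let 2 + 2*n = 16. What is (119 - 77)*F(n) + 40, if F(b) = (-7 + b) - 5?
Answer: -170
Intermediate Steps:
n = 7 (n = -1 + (½)*16 = -1 + 8 = 7)
F(b) = -12 + b
(119 - 77)*F(n) + 40 = (119 - 77)*(-12 + 7) + 40 = 42*(-5) + 40 = -210 + 40 = -170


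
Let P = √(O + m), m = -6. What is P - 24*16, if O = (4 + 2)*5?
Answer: -384 + 2*√6 ≈ -379.10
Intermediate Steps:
O = 30 (O = 6*5 = 30)
P = 2*√6 (P = √(30 - 6) = √24 = 2*√6 ≈ 4.8990)
P - 24*16 = 2*√6 - 24*16 = 2*√6 - 384 = -384 + 2*√6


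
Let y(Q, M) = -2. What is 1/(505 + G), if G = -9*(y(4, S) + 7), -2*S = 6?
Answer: 1/460 ≈ 0.0021739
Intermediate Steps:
S = -3 (S = -½*6 = -3)
G = -45 (G = -9*(-2 + 7) = -9*5 = -45)
1/(505 + G) = 1/(505 - 45) = 1/460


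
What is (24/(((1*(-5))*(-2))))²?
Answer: 144/25 ≈ 5.7600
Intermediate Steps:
(24/(((1*(-5))*(-2))))² = (24/((-5*(-2))))² = (24/10)² = (24*(⅒))² = (12/5)² = 144/25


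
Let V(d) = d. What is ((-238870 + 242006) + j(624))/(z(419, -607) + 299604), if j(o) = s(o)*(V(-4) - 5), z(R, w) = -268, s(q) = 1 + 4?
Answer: 3091/299336 ≈ 0.010326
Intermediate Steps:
s(q) = 5
j(o) = -45 (j(o) = 5*(-4 - 5) = 5*(-9) = -45)
((-238870 + 242006) + j(624))/(z(419, -607) + 299604) = ((-238870 + 242006) - 45)/(-268 + 299604) = (3136 - 45)/299336 = 3091*(1/299336) = 3091/299336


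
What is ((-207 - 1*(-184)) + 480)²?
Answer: 208849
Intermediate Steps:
((-207 - 1*(-184)) + 480)² = ((-207 + 184) + 480)² = (-23 + 480)² = 457² = 208849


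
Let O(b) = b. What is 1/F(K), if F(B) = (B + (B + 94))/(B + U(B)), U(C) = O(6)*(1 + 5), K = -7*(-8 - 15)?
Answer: 197/416 ≈ 0.47356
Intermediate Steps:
K = 161 (K = -7*(-23) = 161)
U(C) = 36 (U(C) = 6*(1 + 5) = 6*6 = 36)
F(B) = (94 + 2*B)/(36 + B) (F(B) = (B + (B + 94))/(B + 36) = (B + (94 + B))/(36 + B) = (94 + 2*B)/(36 + B))
1/F(K) = 1/(2*(47 + 161)/(36 + 161)) = 1/(2*208/197) = 1/(2*(1/197)*208) = 1/(416/197) = 197/416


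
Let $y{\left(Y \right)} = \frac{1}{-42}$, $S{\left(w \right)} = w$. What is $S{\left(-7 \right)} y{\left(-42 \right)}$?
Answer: $\frac{1}{6} \approx 0.16667$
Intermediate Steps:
$y{\left(Y \right)} = - \frac{1}{42}$
$S{\left(-7 \right)} y{\left(-42 \right)} = \left(-7\right) \left(- \frac{1}{42}\right) = \frac{1}{6}$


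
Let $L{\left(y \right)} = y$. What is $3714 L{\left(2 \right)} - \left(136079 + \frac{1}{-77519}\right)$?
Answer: $- \frac{9972896868}{77519} \approx -1.2865 \cdot 10^{5}$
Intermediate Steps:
$3714 L{\left(2 \right)} - \left(136079 + \frac{1}{-77519}\right) = 3714 \cdot 2 - \left(136079 + \frac{1}{-77519}\right) = 7428 - \left(136079 - \frac{1}{77519}\right) = 7428 - \frac{10548708000}{77519} = - \frac{9972896868}{77519}$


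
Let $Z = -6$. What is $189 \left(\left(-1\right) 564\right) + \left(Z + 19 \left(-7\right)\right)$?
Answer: $-106735$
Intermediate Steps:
$189 \left(\left(-1\right) 564\right) + \left(Z + 19 \left(-7\right)\right) = 189 \left(\left(-1\right) 564\right) + \left(-6 + 19 \left(-7\right)\right) = 189 \left(-564\right) - 139 = -106596 - 139 = -106735$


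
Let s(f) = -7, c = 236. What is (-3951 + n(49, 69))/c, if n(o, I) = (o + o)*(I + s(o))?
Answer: 2125/236 ≈ 9.0042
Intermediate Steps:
n(o, I) = 2*o*(-7 + I) (n(o, I) = (o + o)*(I - 7) = (2*o)*(-7 + I) = 2*o*(-7 + I))
(-3951 + n(49, 69))/c = (-3951 + 2*49*(-7 + 69))/236 = (-3951 + 2*49*62)*(1/236) = (-3951 + 6076)*(1/236) = 2125*(1/236) = 2125/236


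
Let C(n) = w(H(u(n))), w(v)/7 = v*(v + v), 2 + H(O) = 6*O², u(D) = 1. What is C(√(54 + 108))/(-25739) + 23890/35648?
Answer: 43351397/65538848 ≈ 0.66146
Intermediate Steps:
H(O) = -2 + 6*O²
w(v) = 14*v² (w(v) = 7*(v*(v + v)) = 7*(v*(2*v)) = 7*(2*v²) = 14*v²)
C(n) = 224 (C(n) = 14*(-2 + 6*1²)² = 14*(-2 + 6*1)² = 14*(-2 + 6)² = 14*4² = 14*16 = 224)
C(√(54 + 108))/(-25739) + 23890/35648 = 224/(-25739) + 23890/35648 = 224*(-1/25739) + 23890*(1/35648) = -32/3677 + 11945/17824 = 43351397/65538848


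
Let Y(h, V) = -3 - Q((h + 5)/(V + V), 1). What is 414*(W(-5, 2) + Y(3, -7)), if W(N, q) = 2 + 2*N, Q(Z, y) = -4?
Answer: -2898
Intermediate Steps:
Y(h, V) = 1 (Y(h, V) = -3 - 1*(-4) = -3 + 4 = 1)
414*(W(-5, 2) + Y(3, -7)) = 414*((2 + 2*(-5)) + 1) = 414*((2 - 10) + 1) = 414*(-8 + 1) = 414*(-7) = -2898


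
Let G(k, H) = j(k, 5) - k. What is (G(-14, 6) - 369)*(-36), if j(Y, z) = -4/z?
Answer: 64044/5 ≈ 12809.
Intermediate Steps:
G(k, H) = -⅘ - k (G(k, H) = -4/5 - k = -4*⅕ - k = -⅘ - k)
(G(-14, 6) - 369)*(-36) = ((-⅘ - 1*(-14)) - 369)*(-36) = ((-⅘ + 14) - 369)*(-36) = (66/5 - 369)*(-36) = -1779/5*(-36) = 64044/5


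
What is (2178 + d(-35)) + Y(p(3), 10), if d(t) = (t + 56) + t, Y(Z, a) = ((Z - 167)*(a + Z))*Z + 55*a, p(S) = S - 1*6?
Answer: 6284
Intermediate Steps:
p(S) = -6 + S (p(S) = S - 6 = -6 + S)
Y(Z, a) = 55*a + Z*(-167 + Z)*(Z + a) (Y(Z, a) = ((-167 + Z)*(Z + a))*Z + 55*a = Z*(-167 + Z)*(Z + a) + 55*a = 55*a + Z*(-167 + Z)*(Z + a))
d(t) = 56 + 2*t (d(t) = (56 + t) + t = 56 + 2*t)
(2178 + d(-35)) + Y(p(3), 10) = (2178 + (56 + 2*(-35))) + ((-6 + 3)**3 - 167*(-6 + 3)**2 + 55*10 + 10*(-6 + 3)**2 - 167*(-6 + 3)*10) = (2178 + (56 - 70)) + ((-3)**3 - 167*(-3)**2 + 550 + 10*(-3)**2 - 167*(-3)*10) = (2178 - 14) + (-27 - 167*9 + 550 + 10*9 + 5010) = 2164 + (-27 - 1503 + 550 + 90 + 5010) = 2164 + 4120 = 6284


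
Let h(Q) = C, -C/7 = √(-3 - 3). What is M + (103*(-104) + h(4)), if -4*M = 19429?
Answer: -62277/4 - 7*I*√6 ≈ -15569.0 - 17.146*I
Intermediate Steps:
M = -19429/4 (M = -¼*19429 = -19429/4 ≈ -4857.3)
C = -7*I*√6 (C = -7*√(-3 - 3) = -7*I*√6 ≈ -17.146*I)
h(Q) = -7*I*√6
M + (103*(-104) + h(4)) = -19429/4 + (103*(-104) - 7*I*√6) = -19429/4 + (-10712 - 7*I*√6) = -62277/4 - 7*I*√6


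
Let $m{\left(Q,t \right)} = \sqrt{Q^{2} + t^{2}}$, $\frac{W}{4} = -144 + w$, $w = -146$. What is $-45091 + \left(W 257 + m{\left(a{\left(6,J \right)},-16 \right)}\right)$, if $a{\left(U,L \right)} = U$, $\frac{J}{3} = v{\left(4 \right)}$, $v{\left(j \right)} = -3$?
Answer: $-343211 + 2 \sqrt{73} \approx -3.4319 \cdot 10^{5}$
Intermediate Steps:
$J = -9$ ($J = 3 \left(-3\right) = -9$)
$W = -1160$ ($W = 4 \left(-144 - 146\right) = 4 \left(-290\right) = -1160$)
$-45091 + \left(W 257 + m{\left(a{\left(6,J \right)},-16 \right)}\right) = -45091 + \left(\left(-1160\right) 257 + \sqrt{6^{2} + \left(-16\right)^{2}}\right) = -45091 - \left(298120 - \sqrt{36 + 256}\right) = -45091 - \left(298120 - \sqrt{292}\right) = -45091 - \left(298120 - 2 \sqrt{73}\right) = -343211 + 2 \sqrt{73}$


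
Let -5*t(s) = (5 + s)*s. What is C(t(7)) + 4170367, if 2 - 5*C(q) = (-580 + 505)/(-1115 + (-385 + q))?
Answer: 52713443811/12640 ≈ 4.1704e+6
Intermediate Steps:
t(s) = -s*(5 + s)/5 (t(s) = -(5 + s)*s/5 = -s*(5 + s)/5)
C(q) = ⅖ + 15/(-1500 + q) (C(q) = ⅖ - (-580 + 505)/(5*(-1115 + (-385 + q))) = ⅖ - (-15)/(-1500 + q) = ⅖ + 15/(-1500 + q))
C(t(7)) + 4170367 = (-2925 + 2*(-⅕*7*(5 + 7)))/(5*(-1500 - ⅕*7*(5 + 7))) + 4170367 = (-2925 + 2*(-⅕*7*12))/(5*(-1500 - ⅕*7*12)) + 4170367 = (-2925 + 2*(-84/5))/(5*(-1500 - 84/5)) + 4170367 = (-2925 - 168/5)/(5*(-7584/5)) + 4170367 = (⅕)*(-5/7584)*(-14793/5) + 4170367 = 4931/12640 + 4170367 = 52713443811/12640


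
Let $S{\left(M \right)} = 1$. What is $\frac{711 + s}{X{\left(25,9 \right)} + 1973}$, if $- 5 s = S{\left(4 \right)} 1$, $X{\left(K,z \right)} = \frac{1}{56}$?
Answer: $\frac{199024}{552445} \approx 0.36026$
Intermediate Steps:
$X{\left(K,z \right)} = \frac{1}{56}$
$s = - \frac{1}{5}$ ($s = - \frac{1 \cdot 1}{5} = \left(- \frac{1}{5}\right) 1 = - \frac{1}{5} \approx -0.2$)
$\frac{711 + s}{X{\left(25,9 \right)} + 1973} = \frac{711 - \frac{1}{5}}{\frac{1}{56} + 1973} = \frac{3554}{5 \cdot \frac{110489}{56}} = \frac{3554}{5} \cdot \frac{56}{110489} = \frac{199024}{552445}$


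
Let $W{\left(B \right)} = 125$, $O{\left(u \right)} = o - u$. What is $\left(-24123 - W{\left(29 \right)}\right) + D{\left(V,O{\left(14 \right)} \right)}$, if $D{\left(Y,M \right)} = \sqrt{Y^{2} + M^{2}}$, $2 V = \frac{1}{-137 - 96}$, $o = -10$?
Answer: $-24248 + \frac{\sqrt{125081857}}{466} \approx -24224.0$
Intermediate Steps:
$O{\left(u \right)} = -10 - u$
$V = - \frac{1}{466}$ ($V = \frac{1}{2 \left(-137 - 96\right)} = \frac{1}{2 \left(-233\right)} = \frac{1}{2} \left(- \frac{1}{233}\right) = - \frac{1}{466} \approx -0.0021459$)
$D{\left(Y,M \right)} = \sqrt{M^{2} + Y^{2}}$
$\left(-24123 - W{\left(29 \right)}\right) + D{\left(V,O{\left(14 \right)} \right)} = \left(-24123 - 125\right) + \sqrt{\left(-10 - 14\right)^{2} + \left(- \frac{1}{466}\right)^{2}} = \left(-24123 - 125\right) + \sqrt{\left(-10 - 14\right)^{2} + \frac{1}{217156}} = -24248 + \sqrt{\left(-24\right)^{2} + \frac{1}{217156}} = -24248 + \sqrt{576 + \frac{1}{217156}} = -24248 + \sqrt{\frac{125081857}{217156}} = -24248 + \frac{\sqrt{125081857}}{466}$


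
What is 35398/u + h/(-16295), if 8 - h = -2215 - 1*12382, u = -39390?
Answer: -115210136/64186005 ≈ -1.7949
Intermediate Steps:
h = 14605 (h = 8 - (-2215 - 1*12382) = 8 - (-2215 - 12382) = 8 - 1*(-14597) = 8 + 14597 = 14605)
35398/u + h/(-16295) = 35398/(-39390) + 14605/(-16295) = 35398*(-1/39390) + 14605*(-1/16295) = -17699/19695 - 2921/3259 = -115210136/64186005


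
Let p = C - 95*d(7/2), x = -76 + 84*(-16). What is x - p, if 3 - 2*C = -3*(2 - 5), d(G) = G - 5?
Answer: -3119/2 ≈ -1559.5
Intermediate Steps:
x = -1420 (x = -76 - 1344 = -1420)
d(G) = -5 + G
C = -3 (C = 3/2 - (-3)*(2 - 5)/2 = 3/2 - (-3)*(-3)/2 = 3/2 - ½*9 = 3/2 - 9/2 = -3)
p = 279/2 (p = -3 - 95*(-5 + 7/2) = -3 - 95*(-3/2) = -3 + 285/2 = 279/2 ≈ 139.50)
x - p = -1420 - 1*279/2 = -1420 - 279/2 = -3119/2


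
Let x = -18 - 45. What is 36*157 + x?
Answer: 5589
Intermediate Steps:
x = -63
36*157 + x = 36*157 - 63 = 5652 - 63 = 5589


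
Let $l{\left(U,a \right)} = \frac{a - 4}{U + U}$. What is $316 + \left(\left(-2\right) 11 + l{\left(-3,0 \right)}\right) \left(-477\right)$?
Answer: $10492$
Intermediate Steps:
$l{\left(U,a \right)} = \frac{-4 + a}{2 U}$
$316 + \left(\left(-2\right) 11 + l{\left(-3,0 \right)}\right) \left(-477\right) = 316 + \left(\left(-2\right) 11 + \frac{-4 + 0}{2 \left(-3\right)}\right) \left(-477\right) = 316 + \left(-22 + \frac{1}{2} \left(- \frac{1}{3}\right) \left(-4\right)\right) \left(-477\right) = 316 + \left(-22 + \frac{2}{3}\right) \left(-477\right) = 316 - -10176 = 316 + 10176 = 10492$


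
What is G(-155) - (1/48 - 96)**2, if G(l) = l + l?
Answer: -21938689/2304 ≈ -9522.0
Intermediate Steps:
G(l) = 2*l
G(-155) - (1/48 - 96)**2 = 2*(-155) - (1/48 - 96)**2 = -310 - (1/48 - 96)**2 = -310 - (-4607/48)**2 = -310 - 1*21224449/2304 = -310 - 21224449/2304 = -21938689/2304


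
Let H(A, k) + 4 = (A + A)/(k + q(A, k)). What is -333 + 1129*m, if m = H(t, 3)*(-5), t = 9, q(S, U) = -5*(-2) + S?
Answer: 193912/11 ≈ 17628.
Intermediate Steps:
q(S, U) = 10 + S
H(A, k) = -4 + 2*A/(10 + A + k) (H(A, k) = -4 + (A + A)/(k + (10 + A)) = -4 + (2*A)/(10 + A + k) = -4 + 2*A/(10 + A + k))
m = 175/11 (m = (2*(-20 - 1*9 - 2*3)/(10 + 9 + 3))*(-5) = (2*(-20 - 9 - 6)/22)*(-5) = (2*(1/22)*(-35))*(-5) = -35/11*(-5) = 175/11 ≈ 15.909)
-333 + 1129*m = -333 + 1129*(175/11) = -333 + 197575/11 = 193912/11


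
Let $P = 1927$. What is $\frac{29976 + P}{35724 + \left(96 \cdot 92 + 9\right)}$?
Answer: $\frac{31903}{44565} \approx 0.71588$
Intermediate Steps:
$\frac{29976 + P}{35724 + \left(96 \cdot 92 + 9\right)} = \frac{29976 + 1927}{35724 + \left(96 \cdot 92 + 9\right)} = \frac{31903}{35724 + \left(8832 + 9\right)} = \frac{31903}{35724 + 8841} = \frac{31903}{44565}$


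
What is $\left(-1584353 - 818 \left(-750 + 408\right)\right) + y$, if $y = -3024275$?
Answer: $-4328872$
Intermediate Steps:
$\left(-1584353 - 818 \left(-750 + 408\right)\right) + y = \left(-1584353 - 818 \left(-750 + 408\right)\right) - 3024275 = \left(-1584353 - -279756\right) - 3024275 = \left(-1584353 + 279756\right) - 3024275 = -1304597 - 3024275 = -4328872$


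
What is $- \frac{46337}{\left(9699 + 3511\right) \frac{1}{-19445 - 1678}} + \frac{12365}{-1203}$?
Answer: $\frac{1177304728903}{15891630} \approx 74083.0$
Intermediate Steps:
$- \frac{46337}{\left(9699 + 3511\right) \frac{1}{-19445 - 1678}} + \frac{12365}{-1203} = - \frac{46337}{13210 \frac{1}{-21123}} + 12365 \left(- \frac{1}{1203}\right) = - \frac{46337}{13210 \left(- \frac{1}{21123}\right)} - \frac{12365}{1203} = - \frac{46337}{- \frac{13210}{21123}} - \frac{12365}{1203} = \left(-46337\right) \left(- \frac{21123}{13210}\right) - \frac{12365}{1203} = \frac{978776451}{13210} - \frac{12365}{1203} = \frac{1177304728903}{15891630}$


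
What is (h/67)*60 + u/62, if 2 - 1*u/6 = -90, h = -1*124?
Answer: -212148/2077 ≈ -102.14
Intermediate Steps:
h = -124
u = 552 (u = 12 - 6*(-90) = 12 + 540 = 552)
(h/67)*60 + u/62 = -124/67*60 + 552/62 = -124*1/67*60 + 552*(1/62) = -124/67*60 + 276/31 = -7440/67 + 276/31 = -212148/2077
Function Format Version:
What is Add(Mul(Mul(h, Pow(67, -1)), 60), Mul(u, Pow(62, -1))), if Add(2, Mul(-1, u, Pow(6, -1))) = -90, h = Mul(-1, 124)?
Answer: Rational(-212148, 2077) ≈ -102.14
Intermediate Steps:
h = -124
u = 552 (u = Add(12, Mul(-6, -90)) = Add(12, 540) = 552)
Add(Mul(Mul(h, Pow(67, -1)), 60), Mul(u, Pow(62, -1))) = Add(Mul(Mul(-124, Pow(67, -1)), 60), Mul(552, Pow(62, -1))) = Add(Mul(Mul(-124, Rational(1, 67)), 60), Mul(552, Rational(1, 62))) = Add(Mul(Rational(-124, 67), 60), Rational(276, 31)) = Add(Rational(-7440, 67), Rational(276, 31)) = Rational(-212148, 2077)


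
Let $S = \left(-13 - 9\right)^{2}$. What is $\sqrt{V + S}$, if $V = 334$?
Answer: $\sqrt{818} \approx 28.601$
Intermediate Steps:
$S = 484$ ($S = \left(-22\right)^{2} = 484$)
$\sqrt{V + S} = \sqrt{334 + 484} = \sqrt{818}$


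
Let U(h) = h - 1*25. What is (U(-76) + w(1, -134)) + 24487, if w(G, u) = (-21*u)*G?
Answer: 27200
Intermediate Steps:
w(G, u) = -21*G*u
U(h) = -25 + h (U(h) = h - 25 = -25 + h)
(U(-76) + w(1, -134)) + 24487 = ((-25 - 76) - 21*1*(-134)) + 24487 = (-101 + 2814) + 24487 = 2713 + 24487 = 27200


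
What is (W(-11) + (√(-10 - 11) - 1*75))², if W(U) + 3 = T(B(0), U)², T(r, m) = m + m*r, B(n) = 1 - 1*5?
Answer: (1011 + I*√21)² ≈ 1.0221e+6 + 9266.0*I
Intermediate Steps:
B(n) = -4 (B(n) = 1 - 5 = -4)
W(U) = -3 + 9*U² (W(U) = -3 + (U*(1 - 4))² = -3 + (U*(-3))² = -3 + (-3*U)² = -3 + 9*U²)
(W(-11) + (√(-10 - 11) - 1*75))² = ((-3 + 9*(-11)²) + (√(-10 - 11) - 1*75))² = ((-3 + 9*121) + (√(-21) - 75))² = ((-3 + 1089) + (I*√21 - 75))² = (1086 + (-75 + I*√21))² = (1011 + I*√21)²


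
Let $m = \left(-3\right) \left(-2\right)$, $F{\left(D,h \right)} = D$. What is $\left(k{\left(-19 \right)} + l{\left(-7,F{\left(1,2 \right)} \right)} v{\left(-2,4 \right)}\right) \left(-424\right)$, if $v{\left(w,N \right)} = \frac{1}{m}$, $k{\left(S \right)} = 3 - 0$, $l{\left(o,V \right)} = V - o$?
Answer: $- \frac{5512}{3} \approx -1837.3$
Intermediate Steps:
$k{\left(S \right)} = 3$ ($k{\left(S \right)} = 3 + 0 = 3$)
$m = 6$
$v{\left(w,N \right)} = \frac{1}{6}$
$\left(k{\left(-19 \right)} + l{\left(-7,F{\left(1,2 \right)} \right)} v{\left(-2,4 \right)}\right) \left(-424\right) = \left(3 + \left(1 - -7\right) \frac{1}{6}\right) \left(-424\right) = \left(3 + \left(1 + 7\right) \frac{1}{6}\right) \left(-424\right) = \left(3 + 8 \cdot \frac{1}{6}\right) \left(-424\right) = \left(3 + \frac{4}{3}\right) \left(-424\right) = \frac{13}{3} \left(-424\right) = - \frac{5512}{3}$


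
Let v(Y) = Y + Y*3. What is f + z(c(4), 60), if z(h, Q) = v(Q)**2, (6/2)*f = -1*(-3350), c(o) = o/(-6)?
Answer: 176150/3 ≈ 58717.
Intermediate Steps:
c(o) = -o/6 (c(o) = o*(-1/6) = -o/6)
f = 3350/3 (f = (-1*(-3350))/3 = (1/3)*3350 = 3350/3 ≈ 1116.7)
v(Y) = 4*Y (v(Y) = Y + 3*Y = 4*Y)
z(h, Q) = 16*Q**2 (z(h, Q) = (4*Q)**2 = 16*Q**2)
f + z(c(4), 60) = 3350/3 + 16*60**2 = 3350/3 + 16*3600 = 3350/3 + 57600 = 176150/3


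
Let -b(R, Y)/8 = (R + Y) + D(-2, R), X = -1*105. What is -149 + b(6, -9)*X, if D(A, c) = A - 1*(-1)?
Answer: -3509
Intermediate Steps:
D(A, c) = 1 + A (D(A, c) = A + 1 = 1 + A)
X = -105
b(R, Y) = 8 - 8*R - 8*Y (b(R, Y) = -8*((R + Y) + (1 - 2)) = -8*((R + Y) - 1) = -8*(-1 + R + Y) = 8 - 8*R - 8*Y)
-149 + b(6, -9)*X = -149 + (8 - 8*6 - 8*(-9))*(-105) = -149 + (8 - 48 + 72)*(-105) = -149 + 32*(-105) = -149 - 3360 = -3509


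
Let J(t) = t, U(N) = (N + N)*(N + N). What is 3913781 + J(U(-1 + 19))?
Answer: 3915077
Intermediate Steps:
U(N) = 4*N**2 (U(N) = (2*N)*(2*N) = 4*N**2)
3913781 + J(U(-1 + 19)) = 3913781 + 4*(-1 + 19)**2 = 3913781 + 4*18**2 = 3913781 + 4*324 = 3913781 + 1296 = 3915077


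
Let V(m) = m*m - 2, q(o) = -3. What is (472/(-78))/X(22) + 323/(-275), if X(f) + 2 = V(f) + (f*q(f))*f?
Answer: -3044846/2606175 ≈ -1.1683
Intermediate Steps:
V(m) = -2 + m² (V(m) = m² - 2 = -2 + m²)
X(f) = -4 - 2*f² (X(f) = -2 + ((-2 + f²) + (f*(-3))*f) = -2 + ((-2 + f²) + (-3*f)*f) = -2 + ((-2 + f²) - 3*f²) = -2 + (-2 - 2*f²) = -4 - 2*f²)
(472/(-78))/X(22) + 323/(-275) = (472/(-78))/(-4 - 2*22²) + 323/(-275) = (472*(-1/78))/(-4 - 2*484) + 323*(-1/275) = -236/(39*(-4 - 968)) - 323/275 = -236/39/(-972) - 323/275 = -236/39*(-1/972) - 323/275 = 59/9477 - 323/275 = -3044846/2606175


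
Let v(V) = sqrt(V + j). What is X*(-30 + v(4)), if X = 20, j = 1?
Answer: -600 + 20*sqrt(5) ≈ -555.28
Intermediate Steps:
v(V) = sqrt(1 + V) (v(V) = sqrt(V + 1) = sqrt(1 + V))
X*(-30 + v(4)) = 20*(-30 + sqrt(1 + 4)) = 20*(-30 + sqrt(5)) = -600 + 20*sqrt(5)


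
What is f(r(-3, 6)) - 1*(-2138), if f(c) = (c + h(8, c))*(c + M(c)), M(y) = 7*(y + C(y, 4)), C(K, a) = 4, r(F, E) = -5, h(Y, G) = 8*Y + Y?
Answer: 1334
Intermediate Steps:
h(Y, G) = 9*Y
M(y) = 28 + 7*y (M(y) = 7*(y + 4) = 7*(4 + y) = 28 + 7*y)
f(c) = (28 + 8*c)*(72 + c) (f(c) = (c + 9*8)*(c + (28 + 7*c)) = (c + 72)*(28 + 8*c) = (72 + c)*(28 + 8*c) = (28 + 8*c)*(72 + c))
f(r(-3, 6)) - 1*(-2138) = (2016 + 8*(-5)² + 604*(-5)) - 1*(-2138) = (2016 + 8*25 - 3020) + 2138 = (2016 + 200 - 3020) + 2138 = -804 + 2138 = 1334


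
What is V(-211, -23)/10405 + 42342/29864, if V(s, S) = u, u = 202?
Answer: 223300519/155367460 ≈ 1.4372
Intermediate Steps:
V(s, S) = 202
V(-211, -23)/10405 + 42342/29864 = 202/10405 + 42342/29864 = 202*(1/10405) + 42342*(1/29864) = 202/10405 + 21171/14932 = 223300519/155367460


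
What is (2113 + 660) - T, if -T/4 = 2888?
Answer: 14325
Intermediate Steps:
T = -11552 (T = -4*2888 = -11552)
(2113 + 660) - T = (2113 + 660) - 1*(-11552) = 2773 + 11552 = 14325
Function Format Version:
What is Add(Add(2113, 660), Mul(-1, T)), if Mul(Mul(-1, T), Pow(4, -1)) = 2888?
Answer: 14325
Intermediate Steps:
T = -11552 (T = Mul(-4, 2888) = -11552)
Add(Add(2113, 660), Mul(-1, T)) = Add(Add(2113, 660), Mul(-1, -11552)) = Add(2773, 11552) = 14325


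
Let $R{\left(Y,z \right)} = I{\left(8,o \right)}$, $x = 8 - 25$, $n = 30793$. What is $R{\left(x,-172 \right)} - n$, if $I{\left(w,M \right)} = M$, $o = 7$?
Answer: $-30786$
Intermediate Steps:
$x = -17$ ($x = 8 - 25 = -17$)
$R{\left(Y,z \right)} = 7$
$R{\left(x,-172 \right)} - n = 7 - 30793 = -30786$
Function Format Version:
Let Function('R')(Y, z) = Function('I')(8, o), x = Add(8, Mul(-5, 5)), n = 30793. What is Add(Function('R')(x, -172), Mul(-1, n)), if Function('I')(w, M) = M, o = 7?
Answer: -30786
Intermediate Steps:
x = -17 (x = Add(8, -25) = -17)
Function('R')(Y, z) = 7
Add(Function('R')(x, -172), Mul(-1, n)) = Add(7, Mul(-1, 30793)) = Add(7, -30793) = -30786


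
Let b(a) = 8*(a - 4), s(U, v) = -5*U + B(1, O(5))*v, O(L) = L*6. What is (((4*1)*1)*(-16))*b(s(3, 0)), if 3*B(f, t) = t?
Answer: 9728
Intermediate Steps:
O(L) = 6*L
B(f, t) = t/3
s(U, v) = -5*U + 10*v (s(U, v) = -5*U + ((6*5)/3)*v = -5*U + ((⅓)*30)*v = -5*U + 10*v)
b(a) = -32 + 8*a (b(a) = 8*(-4 + a) = -32 + 8*a)
(((4*1)*1)*(-16))*b(s(3, 0)) = (((4*1)*1)*(-16))*(-32 + 8*(-5*3 + 10*0)) = ((4*1)*(-16))*(-32 + 8*(-15 + 0)) = (4*(-16))*(-32 + 8*(-15)) = -64*(-32 - 120) = -64*(-152) = 9728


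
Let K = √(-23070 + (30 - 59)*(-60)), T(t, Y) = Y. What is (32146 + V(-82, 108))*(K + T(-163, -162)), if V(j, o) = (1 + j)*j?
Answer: -6283656 + 116364*I*√2370 ≈ -6.2837e+6 + 5.6649e+6*I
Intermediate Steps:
V(j, o) = j*(1 + j)
K = 3*I*√2370 (K = √(-23070 - 29*(-60)) = √(-23070 + 1740) = √(-21330) = 3*I*√2370 ≈ 146.05*I)
(32146 + V(-82, 108))*(K + T(-163, -162)) = (32146 - 82*(1 - 82))*(3*I*√2370 - 162) = (32146 - 82*(-81))*(-162 + 3*I*√2370) = (32146 + 6642)*(-162 + 3*I*√2370) = 38788*(-162 + 3*I*√2370) = -6283656 + 116364*I*√2370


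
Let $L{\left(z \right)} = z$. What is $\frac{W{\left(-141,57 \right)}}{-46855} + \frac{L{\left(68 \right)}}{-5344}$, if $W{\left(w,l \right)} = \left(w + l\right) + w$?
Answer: $- \frac{99187}{12519656} \approx -0.0079225$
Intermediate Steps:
$W{\left(w,l \right)} = l + 2 w$ ($W{\left(w,l \right)} = \left(l + w\right) + w = l + 2 w$)
$\frac{W{\left(-141,57 \right)}}{-46855} + \frac{L{\left(68 \right)}}{-5344} = \frac{57 + 2 \left(-141\right)}{-46855} + \frac{68}{-5344} = \left(57 - 282\right) \left(- \frac{1}{46855}\right) + 68 \left(- \frac{1}{5344}\right) = \left(-225\right) \left(- \frac{1}{46855}\right) - \frac{17}{1336} = \frac{45}{9371} - \frac{17}{1336} = - \frac{99187}{12519656}$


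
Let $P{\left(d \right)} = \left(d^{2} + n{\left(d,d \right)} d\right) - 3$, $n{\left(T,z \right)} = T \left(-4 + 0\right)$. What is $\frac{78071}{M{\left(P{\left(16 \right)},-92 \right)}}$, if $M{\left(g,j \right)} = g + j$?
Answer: $- \frac{78071}{863} \approx -90.465$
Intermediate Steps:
$n{\left(T,z \right)} = - 4 T$ ($n{\left(T,z \right)} = T \left(-4\right) = - 4 T$)
$P{\left(d \right)} = -3 - 3 d^{2}$ ($P{\left(d \right)} = \left(d^{2} + - 4 d d\right) - 3 = \left(d^{2} - 4 d^{2}\right) - 3 = - 3 d^{2} - 3 = -3 - 3 d^{2}$)
$\frac{78071}{M{\left(P{\left(16 \right)},-92 \right)}} = \frac{78071}{\left(-3 - 3 \cdot 16^{2}\right) - 92} = \frac{78071}{\left(-3 - 768\right) - 92} = \frac{78071}{-771 - 92} = \frac{78071}{-863} = 78071 \left(- \frac{1}{863}\right) = - \frac{78071}{863}$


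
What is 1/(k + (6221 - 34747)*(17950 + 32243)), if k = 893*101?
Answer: -1/1431715325 ≈ -6.9846e-10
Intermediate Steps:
k = 90193
1/(k + (6221 - 34747)*(17950 + 32243)) = 1/(90193 + (6221 - 34747)*(17950 + 32243)) = 1/(90193 - 28526*50193) = 1/(90193 - 1431805518) = 1/(-1431715325) = -1/1431715325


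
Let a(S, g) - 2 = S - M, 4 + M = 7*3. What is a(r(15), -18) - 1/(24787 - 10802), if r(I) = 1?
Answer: -195791/13985 ≈ -14.000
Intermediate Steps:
M = 17 (M = -4 + 7*3 = -4 + 21 = 17)
a(S, g) = -15 + S (a(S, g) = 2 + (S - 1*17) = 2 + (S - 17) = 2 + (-17 + S) = -15 + S)
a(r(15), -18) - 1/(24787 - 10802) = (-15 + 1) - 1/(24787 - 10802) = -14 - 1/13985 = -195791/13985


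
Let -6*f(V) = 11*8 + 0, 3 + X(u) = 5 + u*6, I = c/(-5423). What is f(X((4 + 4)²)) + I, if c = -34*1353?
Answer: -538/87 ≈ -6.1839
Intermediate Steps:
c = -46002
I = 246/29 (I = -46002/(-5423) = -46002*(-1/5423) = 246/29 ≈ 8.4828)
X(u) = 2 + 6*u (X(u) = -3 + (5 + u*6) = -3 + (5 + 6*u) = 2 + 6*u)
f(V) = -44/3 (f(V) = -(11*8 + 0)/6 = -(88 + 0)/6 = -⅙*88 = -44/3)
f(X((4 + 4)²)) + I = -44/3 + 246/29 = -538/87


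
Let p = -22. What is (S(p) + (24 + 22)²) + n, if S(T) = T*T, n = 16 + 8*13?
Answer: 2720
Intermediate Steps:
n = 120 (n = 16 + 104 = 120)
S(T) = T²
(S(p) + (24 + 22)²) + n = ((-22)² + (24 + 22)²) + 120 = (484 + 46²) + 120 = (484 + 2116) + 120 = 2600 + 120 = 2720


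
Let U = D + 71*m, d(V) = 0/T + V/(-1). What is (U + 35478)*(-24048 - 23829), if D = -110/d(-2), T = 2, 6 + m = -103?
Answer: -1325426868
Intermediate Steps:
m = -109 (m = -6 - 103 = -109)
d(V) = -V (d(V) = 0/2 + V/(-1) = 0*(½) + V*(-1) = 0 - V = -V)
D = -55 (D = -110/((-1*(-2))) = -110/2 = -110*½ = -55)
U = -7794 (U = -55 + 71*(-109) = -55 - 7739 = -7794)
(U + 35478)*(-24048 - 23829) = (-7794 + 35478)*(-24048 - 23829) = 27684*(-47877) = -1325426868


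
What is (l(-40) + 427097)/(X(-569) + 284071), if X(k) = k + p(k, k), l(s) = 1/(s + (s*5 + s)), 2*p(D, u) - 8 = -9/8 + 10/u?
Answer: 136090186942/90336169805 ≈ 1.5065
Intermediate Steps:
p(D, u) = 55/16 + 5/u (p(D, u) = 4 + (-9/8 + 10/u)/2 = 4 + (-9/16 + 5/u) = 55/16 + 5/u)
l(s) = 1/(7*s) (l(s) = 1/(s + (5*s + s)) = 1/(s + 6*s) = 1/(7*s))
X(k) = 55/16 + k + 5/k (X(k) = k + (55/16 + 5/k) = 55/16 + k + 5/k)
(l(-40) + 427097)/(X(-569) + 284071) = ((1/7)/(-40) + 427097)/((55/16 - 569 + 5/(-569)) + 284071) = ((1/7)*(-1/40) + 427097)/((55/16 - 569 + 5*(-1/569)) + 284071) = (-1/280 + 427097)/((55/16 - 569 - 5/569) + 284071) = 119587159/(280*(-5148961/9104 + 284071)) = 119587159/(280*(2581033423/9104)) = (119587159/280)*(9104/2581033423) = 136090186942/90336169805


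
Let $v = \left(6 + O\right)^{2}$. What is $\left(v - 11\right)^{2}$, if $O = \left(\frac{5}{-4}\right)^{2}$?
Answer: $\frac{139830625}{65536} \approx 2133.6$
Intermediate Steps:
$O = \frac{25}{16}$ ($O = \left(5 \left(- \frac{1}{4}\right)\right)^{2} = \left(- \frac{5}{4}\right)^{2} = \frac{25}{16} \approx 1.5625$)
$v = \frac{14641}{256}$ ($v = \left(6 + \frac{25}{16}\right)^{2} = \left(\frac{121}{16}\right)^{2} = \frac{14641}{256} \approx 57.191$)
$\left(v - 11\right)^{2} = \left(\frac{14641}{256} - 11\right)^{2} = \left(\frac{11825}{256}\right)^{2} = \frac{139830625}{65536}$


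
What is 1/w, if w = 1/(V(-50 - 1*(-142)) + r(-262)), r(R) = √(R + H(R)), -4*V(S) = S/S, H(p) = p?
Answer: -¼ + 2*I*√131 ≈ -0.25 + 22.891*I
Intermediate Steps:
V(S) = -¼ (V(S) = -S/(4*S) = -¼*1 = -¼)
r(R) = √2*√R (r(R) = √(R + R) = √(2*R) = √2*√R)
w = 1/(-¼ + 2*I*√131) (w = 1/(-¼ + √2*√(-262)) = 1/(-¼ + √2*(I*√262)) = 1/(-¼ + 2*I*√131) ≈ -0.000477 - 0.04368*I)
1/w = 1/(-4/8385 - 32*I*√131/8385)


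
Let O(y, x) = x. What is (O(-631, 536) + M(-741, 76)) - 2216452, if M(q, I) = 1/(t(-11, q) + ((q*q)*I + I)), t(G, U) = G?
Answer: -92470664397435/41730221 ≈ -2.2159e+6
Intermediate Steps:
M(q, I) = 1/(-11 + I + I*q²) (M(q, I) = 1/(-11 + ((q*q)*I + I)) = 1/(-11 + (q²*I + I)) = 1/(-11 + (I*q² + I)) = 1/(-11 + (I + I*q²)) = 1/(-11 + I + I*q²))
(O(-631, 536) + M(-741, 76)) - 2216452 = (536 + 1/(-11 + 76 + 76*(-741)²)) - 2216452 = (536 + 1/(-11 + 76 + 76*549081)) - 2216452 = (536 + 1/(-11 + 76 + 41730156)) - 2216452 = (536 + 1/41730221) - 2216452 = 22367398457/41730221 - 2216452 = -92470664397435/41730221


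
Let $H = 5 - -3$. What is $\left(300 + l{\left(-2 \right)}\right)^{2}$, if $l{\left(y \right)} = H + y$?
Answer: $93636$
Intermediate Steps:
$H = 8$ ($H = 5 + 3 = 8$)
$l{\left(y \right)} = 8 + y$
$\left(300 + l{\left(-2 \right)}\right)^{2} = \left(300 + \left(8 - 2\right)\right)^{2} = \left(300 + 6\right)^{2} = 306^{2} = 93636$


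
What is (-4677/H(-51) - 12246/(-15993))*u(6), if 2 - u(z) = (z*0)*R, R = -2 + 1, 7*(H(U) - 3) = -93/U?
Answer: -2965453537/1034214 ≈ -2867.4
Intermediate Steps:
H(U) = 3 - 93/(7*U) (H(U) = 3 + (-93/U)/7 = 3 - 93/(7*U))
R = -1
u(z) = 2 (u(z) = 2 - z*0*(-1) = 2 - 0*(-1) = 2 - 1*0 = 2 + 0 = 2)
(-4677/H(-51) - 12246/(-15993))*u(6) = (-4677/(3 - 93/7/(-51)) - 12246/(-15993))*2 = (-4677/(3 - 93/7*(-1/51)) - 12246*(-1/15993))*2 = (-4677/(3 + 31/119) + 4082/5331)*2 = (-4677/388/119 + 4082/5331)*2 = (-4677*119/388 + 4082/5331)*2 = (-556563/388 + 4082/5331)*2 = -2965453537/2068428*2 = -2965453537/1034214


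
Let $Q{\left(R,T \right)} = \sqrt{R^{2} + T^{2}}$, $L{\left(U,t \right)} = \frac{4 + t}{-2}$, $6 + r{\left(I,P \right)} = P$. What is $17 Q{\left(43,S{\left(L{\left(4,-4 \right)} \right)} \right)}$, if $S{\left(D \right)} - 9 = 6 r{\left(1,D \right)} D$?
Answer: $17 \sqrt{1930} \approx 746.84$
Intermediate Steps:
$r{\left(I,P \right)} = -6 + P$
$L{\left(U,t \right)} = -2 - \frac{t}{2}$ ($L{\left(U,t \right)} = \left(4 + t\right) \left(- \frac{1}{2}\right) = -2 - \frac{t}{2}$)
$S{\left(D \right)} = 9 + D \left(-36 + 6 D\right)$ ($S{\left(D \right)} = 9 + 6 \left(-6 + D\right) D = 9 + \left(-36 + 6 D\right) D = 9 + D \left(-36 + 6 D\right)$)
$17 Q{\left(43,S{\left(L{\left(4,-4 \right)} \right)} \right)} = 17 \sqrt{43^{2} + \left(9 + 6 \left(-2 - -2\right) \left(-6 - 0\right)\right)^{2}} = 17 \sqrt{1849 + \left(9 + 6 \left(-2 + 2\right) \left(-6 + \left(-2 + 2\right)\right)\right)^{2}} = 17 \sqrt{1849 + \left(9 + 6 \cdot 0 \left(-6 + 0\right)\right)^{2}} = 17 \sqrt{1849 + \left(9 + 6 \cdot 0 \left(-6\right)\right)^{2}} = 17 \sqrt{1849 + \left(9 + 0\right)^{2}} = 17 \sqrt{1849 + 9^{2}} = 17 \sqrt{1849 + 81} = 17 \sqrt{1930}$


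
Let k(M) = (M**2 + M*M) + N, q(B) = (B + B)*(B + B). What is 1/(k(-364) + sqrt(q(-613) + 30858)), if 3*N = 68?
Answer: 1192566/316040578265 - 9*sqrt(1533934)/632081156530 ≈ 3.7558e-6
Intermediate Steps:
N = 68/3 (N = (1/3)*68 = 68/3 ≈ 22.667)
q(B) = 4*B**2 (q(B) = (2*B)*(2*B) = 4*B**2)
k(M) = 68/3 + 2*M**2 (k(M) = (M**2 + M*M) + 68/3 = (M**2 + M**2) + 68/3 = 2*M**2 + 68/3 = 68/3 + 2*M**2)
1/(k(-364) + sqrt(q(-613) + 30858)) = 1/((68/3 + 2*(-364)**2) + sqrt(4*(-613)**2 + 30858)) = 1/((68/3 + 2*132496) + sqrt(4*375769 + 30858)) = 1/((68/3 + 264992) + sqrt(1503076 + 30858)) = 1/(795044/3 + sqrt(1533934))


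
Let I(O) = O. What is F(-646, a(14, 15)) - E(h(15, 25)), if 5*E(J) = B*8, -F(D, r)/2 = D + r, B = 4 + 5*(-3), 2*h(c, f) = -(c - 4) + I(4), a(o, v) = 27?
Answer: 6278/5 ≈ 1255.6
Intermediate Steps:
h(c, f) = 4 - c/2 (h(c, f) = (-(c - 4) + 4)/2 = (-(-4 + c) + 4)/2 = ((4 - c) + 4)/2 = (8 - c)/2 = 4 - c/2)
B = -11 (B = 4 - 15 = -11)
F(D, r) = -2*D - 2*r (F(D, r) = -2*(D + r) = -2*D - 2*r)
E(J) = -88/5 (E(J) = (-11*8)/5 = (1/5)*(-88) = -88/5)
F(-646, a(14, 15)) - E(h(15, 25)) = (-2*(-646) - 2*27) - 1*(-88/5) = (1292 - 54) + 88/5 = 1238 + 88/5 = 6278/5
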